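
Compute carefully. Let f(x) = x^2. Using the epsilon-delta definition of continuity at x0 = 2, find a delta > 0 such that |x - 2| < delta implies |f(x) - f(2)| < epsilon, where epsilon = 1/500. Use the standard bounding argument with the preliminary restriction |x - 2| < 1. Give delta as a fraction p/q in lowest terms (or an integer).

Factor: |x^2 - (2)^2| = |x - 2| * |x + 2|.
Impose |x - 2| < 1 first. Then |x + 2| = |(x - 2) + 2*(2)| <= |x - 2| + 2*|2| < 1 + 4 = 5.
So |x^2 - (2)^2| < delta * 5.
We need delta * 5 <= 1/500, i.e. delta <= 1/500/5 = 1/2500.
Since 1/2500 < 1, this is tighter than 1; take delta = 1/2500.
So delta = 1/2500 works.

1/2500


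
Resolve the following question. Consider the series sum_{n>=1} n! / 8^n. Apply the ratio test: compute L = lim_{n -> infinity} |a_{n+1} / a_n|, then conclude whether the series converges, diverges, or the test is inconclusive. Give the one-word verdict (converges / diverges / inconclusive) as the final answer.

Let a_n denote the general term. Form the ratio a_{n+1}/a_n and simplify:
a_{n+1}/a_n = n/8 + 1/8
Take the limit as n -> infinity: L = infinity.
Since L = infinity > 1 (or L = infinity), the ratio test implies the series diverges.

diverges


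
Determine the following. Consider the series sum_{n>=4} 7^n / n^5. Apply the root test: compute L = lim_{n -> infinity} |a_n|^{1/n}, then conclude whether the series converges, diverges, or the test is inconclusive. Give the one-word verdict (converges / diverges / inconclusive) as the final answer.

Let a_n denote the general term. Form |a_n|^(1/n) and simplify:
|a_n|^(1/n) = 7/n^(5/n)
Take the limit as n -> infinity: L = 7.
Since L = 7 > 1, the root test implies divergence.

diverges


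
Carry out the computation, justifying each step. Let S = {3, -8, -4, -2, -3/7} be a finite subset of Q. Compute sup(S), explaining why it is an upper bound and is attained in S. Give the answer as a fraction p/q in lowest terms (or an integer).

S is finite, so sup(S) = max(S).
Sorted decreasing:
3, -3/7, -2, -4, -8
The extremum is 3.
For every x in S, x <= 3. And 3 is in S, so it is attained.
Therefore sup(S) = 3.

3


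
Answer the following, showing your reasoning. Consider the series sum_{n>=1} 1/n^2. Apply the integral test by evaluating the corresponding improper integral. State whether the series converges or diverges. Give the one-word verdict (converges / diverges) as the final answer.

Let f(x) = x^(-2). Then f is positive, continuous, and decreasing on [1, infinity), so the integral test applies.
Compute the improper integral int_{1}^infinity f(x) dx:
  antiderivative F(x) = -1/x.
  As x -> infinity, F(x) -> 0 (since p = 2 > 1).
  So int = F(infinity) - F(1) = 0 - (-1) = 1.
  Finite, so by the integral test, the series converges.

converges


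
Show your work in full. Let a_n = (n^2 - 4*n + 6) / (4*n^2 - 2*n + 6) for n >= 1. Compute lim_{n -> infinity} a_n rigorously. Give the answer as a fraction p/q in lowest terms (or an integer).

Divide numerator and denominator by n^2, the highest power:
numerator / n^2 = 1 - 4/n + 6/n^2
denominator / n^2 = 4 - 2/n + 6/n^2
As n -> infinity, all terms of the form c/n^k (k >= 1) tend to 0.
So numerator / n^2 -> 1 and denominator / n^2 -> 4.
Therefore lim a_n = 1/4.

1/4


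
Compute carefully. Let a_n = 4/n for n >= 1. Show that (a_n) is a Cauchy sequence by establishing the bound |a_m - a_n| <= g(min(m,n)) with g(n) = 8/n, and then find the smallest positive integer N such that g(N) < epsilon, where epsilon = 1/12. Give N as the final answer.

For any m, n >= 1, by the triangle inequality:
|a_m - a_n| = |4/m - 4/n| <= 4*1/m + 4*1/n <= 8/min(m,n).
So g(n) = 8/n bounds the Cauchy difference. Since g(n) -> 0, (a_n) is Cauchy.
Now solve g(N) < 1/12: 8/N < 1/12 <=> N > 8 / (1/12) = 96.
The smallest integer strictly greater than 96 is N = 97.
Check: g(97) = 8/97 = 8/97 < 1/12; g(96) = 1/12 >= 1/12. So N = 97.

97


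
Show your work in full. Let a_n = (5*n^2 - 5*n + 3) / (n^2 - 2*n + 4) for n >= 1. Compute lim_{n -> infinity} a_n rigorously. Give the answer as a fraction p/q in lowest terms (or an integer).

Divide numerator and denominator by n^2, the highest power:
numerator / n^2 = 5 - 5/n + 3/n^2
denominator / n^2 = 1 - 2/n + 4/n^2
As n -> infinity, all terms of the form c/n^k (k >= 1) tend to 0.
So numerator / n^2 -> 5 and denominator / n^2 -> 1.
Therefore lim a_n = 5.

5


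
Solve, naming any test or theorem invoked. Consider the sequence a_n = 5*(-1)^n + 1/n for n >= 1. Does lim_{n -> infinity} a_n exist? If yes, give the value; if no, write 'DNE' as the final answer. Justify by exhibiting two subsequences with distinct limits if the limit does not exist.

Examine the behaviour of a_n along subsequences.
a_{2k} = 5 + 1/(2k) -> 5. a_{2k+1} = -5 + 1/(2k+1) -> -5.
Since these two subsequential limits are 5 and -5, distinct, the full sequence cannot converge (a convergent sequence has all subsequences tending to the same limit). So lim a_n does not exist.

DNE


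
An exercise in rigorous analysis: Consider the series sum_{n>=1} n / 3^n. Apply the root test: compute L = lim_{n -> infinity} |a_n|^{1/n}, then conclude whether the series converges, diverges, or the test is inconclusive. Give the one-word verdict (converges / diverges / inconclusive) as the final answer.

Let a_n denote the general term. Form |a_n|^(1/n) and simplify:
|a_n|^(1/n) = n^(1/n)/3
Take the limit as n -> infinity: L = 1/3.
Since L = 1/3 < 1, the root test implies convergence.

converges


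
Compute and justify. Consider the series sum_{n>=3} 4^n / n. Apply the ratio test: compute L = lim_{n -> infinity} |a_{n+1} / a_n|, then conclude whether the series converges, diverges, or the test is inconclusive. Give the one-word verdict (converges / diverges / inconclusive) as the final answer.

Let a_n denote the general term. Form the ratio a_{n+1}/a_n and simplify:
a_{n+1}/a_n = 4*n/(n + 1)
Take the limit as n -> infinity: L = 4.
Since L = 4 > 1 (or L = infinity), the ratio test implies the series diverges.

diverges


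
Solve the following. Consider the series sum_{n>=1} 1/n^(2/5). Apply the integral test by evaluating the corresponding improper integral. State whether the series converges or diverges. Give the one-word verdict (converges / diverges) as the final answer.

Let f(x) = x^(-2/5). Then f is positive, continuous, and decreasing on [1, infinity), so the integral test applies.
Compute the improper integral int_{1}^infinity f(x) dx:
  antiderivative F(x) = 5*x^(3/5)/3.
  As x -> infinity, F(x) -> infinity (since p = 2/5 < 1).
  So the integral diverges. By the integral test, the series diverges.

diverges


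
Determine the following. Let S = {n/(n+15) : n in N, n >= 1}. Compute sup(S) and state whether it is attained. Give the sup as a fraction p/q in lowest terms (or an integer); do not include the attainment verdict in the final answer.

Analysis:
- Values: 1/16, 2/17, 1/6, 4/19, ... strictly increasing.
- Minimum is 1/16 (n=1); inf = 1/16 (attained).
- n/(n+15) = 1 - 15/(n+15) -> 1 from below as n -> infinity, and never equals 1.
- So sup = 1 (not attained).
Conclusion: sup(S) = 1, not attained in S.

1


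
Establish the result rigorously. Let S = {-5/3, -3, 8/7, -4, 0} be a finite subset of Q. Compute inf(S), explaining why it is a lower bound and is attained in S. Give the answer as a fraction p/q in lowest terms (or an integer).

S is finite, so inf(S) = min(S).
Sorted increasing:
-4, -3, -5/3, 0, 8/7
The extremum is -4.
For every x in S, x >= -4. And -4 is in S, so it is attained.
Therefore inf(S) = -4.

-4


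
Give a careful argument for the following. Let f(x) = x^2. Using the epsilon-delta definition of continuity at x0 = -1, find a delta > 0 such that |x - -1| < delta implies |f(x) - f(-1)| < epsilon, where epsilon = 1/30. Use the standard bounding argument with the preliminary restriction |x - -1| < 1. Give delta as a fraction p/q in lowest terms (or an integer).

Factor: |x^2 - (-1)^2| = |x - -1| * |x + -1|.
Impose |x - -1| < 1 first. Then |x + -1| = |(x - -1) + 2*(-1)| <= |x - -1| + 2*|-1| < 1 + 2 = 3.
So |x^2 - (-1)^2| < delta * 3.
We need delta * 3 <= 1/30, i.e. delta <= 1/30/3 = 1/90.
Since 1/90 < 1, this is tighter than 1; take delta = 1/90.
So delta = 1/90 works.

1/90


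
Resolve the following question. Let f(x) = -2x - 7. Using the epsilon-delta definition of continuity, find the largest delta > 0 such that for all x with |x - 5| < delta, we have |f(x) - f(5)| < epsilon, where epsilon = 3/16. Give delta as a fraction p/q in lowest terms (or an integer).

We compute f(5) = -2*(5) - 7 = -17.
|f(x) - f(5)| = |-2x - 7 - (-17)| = |-2(x - 5)| = 2|x - 5|.
We need 2|x - 5| < 3/16, i.e. |x - 5| < 3/16 / 2 = 3/32.
So any delta <= 3/32 works. Conversely, if delta > 3/32, then x = 5 + 3/32 satisfies |x - 5| = 3/32 < delta but |f(x) - f(5)| = 2 * 3/32 = 3/16, which is not < 3/16; so no larger delta works.
Hence the largest such delta is 3/32.

3/32


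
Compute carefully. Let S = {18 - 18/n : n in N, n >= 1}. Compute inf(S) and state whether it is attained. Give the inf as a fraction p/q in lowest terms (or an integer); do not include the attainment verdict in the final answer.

Analysis:
- Values: 0, 9, 12, 27/2, ... strictly increasing.
- Minimum is 0 (n=1); inf = 0 (attained).
- 18 - 18/n -> 18 from below; sup = 18, not attained.
Conclusion: inf(S) = 0, attained in S.

0


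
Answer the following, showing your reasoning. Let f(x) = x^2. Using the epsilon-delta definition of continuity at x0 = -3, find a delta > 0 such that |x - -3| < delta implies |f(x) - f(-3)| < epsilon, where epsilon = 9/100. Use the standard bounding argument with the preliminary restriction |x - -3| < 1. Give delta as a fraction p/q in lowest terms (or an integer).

Factor: |x^2 - (-3)^2| = |x - -3| * |x + -3|.
Impose |x - -3| < 1 first. Then |x + -3| = |(x - -3) + 2*(-3)| <= |x - -3| + 2*|-3| < 1 + 6 = 7.
So |x^2 - (-3)^2| < delta * 7.
We need delta * 7 <= 9/100, i.e. delta <= 9/100/7 = 9/700.
Since 9/700 < 1, this is tighter than 1; take delta = 9/700.
So delta = 9/700 works.

9/700


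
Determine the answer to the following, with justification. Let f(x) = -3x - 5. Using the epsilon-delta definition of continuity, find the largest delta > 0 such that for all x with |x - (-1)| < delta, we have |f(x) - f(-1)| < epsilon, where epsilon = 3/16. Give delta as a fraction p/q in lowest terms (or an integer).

We compute f(-1) = -3*(-1) - 5 = -2.
|f(x) - f(-1)| = |-3x - 5 - (-2)| = |-3(x - (-1))| = 3|x - (-1)|.
We need 3|x - (-1)| < 3/16, i.e. |x - (-1)| < 3/16 / 3 = 1/16.
So any delta <= 1/16 works. Conversely, if delta > 1/16, then x = -1 + 1/16 satisfies |x - (-1)| = 1/16 < delta but |f(x) - f(-1)| = 3 * 1/16 = 3/16, which is not < 3/16; so no larger delta works.
Hence the largest such delta is 1/16.

1/16


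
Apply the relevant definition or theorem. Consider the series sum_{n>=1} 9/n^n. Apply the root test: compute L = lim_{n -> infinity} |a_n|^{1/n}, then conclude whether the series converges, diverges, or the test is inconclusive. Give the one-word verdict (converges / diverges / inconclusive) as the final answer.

Let a_n denote the general term. Form |a_n|^(1/n) and simplify:
|a_n|^(1/n) = 3^(2/n)/n
Take the limit as n -> infinity: L = 0.
Since L = 0 < 1, the root test implies convergence.

converges


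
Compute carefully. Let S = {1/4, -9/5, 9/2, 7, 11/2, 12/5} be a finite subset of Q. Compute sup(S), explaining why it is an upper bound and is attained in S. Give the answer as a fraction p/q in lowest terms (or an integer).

S is finite, so sup(S) = max(S).
Sorted decreasing:
7, 11/2, 9/2, 12/5, 1/4, -9/5
The extremum is 7.
For every x in S, x <= 7. And 7 is in S, so it is attained.
Therefore sup(S) = 7.

7


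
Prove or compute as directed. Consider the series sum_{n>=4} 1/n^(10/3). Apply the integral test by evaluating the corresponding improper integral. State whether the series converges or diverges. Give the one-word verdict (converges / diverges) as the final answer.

Let f(x) = x^(-10/3). Then f is positive, continuous, and decreasing on [4, infinity), so the integral test applies.
Compute the improper integral int_{4}^infinity f(x) dx:
  antiderivative F(x) = -3/(7*x^(7/3)).
  As x -> infinity, F(x) -> 0 (since p = 10/3 > 1).
  So int = F(infinity) - F(4) = 0 - (-3*2^(1/3)/224) = 3*2^(1/3)/224.
  Finite, so by the integral test, the series converges.

converges


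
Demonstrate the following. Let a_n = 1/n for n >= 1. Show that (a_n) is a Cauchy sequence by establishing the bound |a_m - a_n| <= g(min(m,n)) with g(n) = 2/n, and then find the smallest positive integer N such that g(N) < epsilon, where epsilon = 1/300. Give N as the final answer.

For any m, n >= 1, by the triangle inequality:
|a_m - a_n| = |1/m - 1/n| <= 1/m + 1/n <= 2/min(m,n).
So g(n) = 2/n bounds the Cauchy difference. Since g(n) -> 0, (a_n) is Cauchy.
Now solve g(N) < 1/300: 2/N < 1/300 <=> N > 2 / (1/300) = 600.
The smallest integer strictly greater than 600 is N = 601.
Check: g(601) = 2/601 = 2/601 < 1/300; g(600) = 1/300 >= 1/300. So N = 601.

601


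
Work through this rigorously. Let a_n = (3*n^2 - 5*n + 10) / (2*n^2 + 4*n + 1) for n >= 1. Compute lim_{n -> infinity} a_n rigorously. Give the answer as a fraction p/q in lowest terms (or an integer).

Divide numerator and denominator by n^2, the highest power:
numerator / n^2 = 3 - 5/n + 10/n^2
denominator / n^2 = 2 + 4/n + n^(-2)
As n -> infinity, all terms of the form c/n^k (k >= 1) tend to 0.
So numerator / n^2 -> 3 and denominator / n^2 -> 2.
Therefore lim a_n = 3/2.

3/2


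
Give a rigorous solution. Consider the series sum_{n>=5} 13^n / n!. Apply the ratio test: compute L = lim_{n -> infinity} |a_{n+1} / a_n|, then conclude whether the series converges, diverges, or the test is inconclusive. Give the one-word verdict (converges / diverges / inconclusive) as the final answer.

Let a_n denote the general term. Form the ratio a_{n+1}/a_n and simplify:
a_{n+1}/a_n = 13/(n + 1)
Take the limit as n -> infinity: L = 0.
Since L = 0 < 1, the ratio test implies the series converges.

converges


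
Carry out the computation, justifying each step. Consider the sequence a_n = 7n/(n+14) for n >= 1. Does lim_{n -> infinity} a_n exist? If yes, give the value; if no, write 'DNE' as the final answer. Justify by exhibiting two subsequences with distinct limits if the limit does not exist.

Examine the behaviour of a_n along subsequences.
Even-n subsequence a_{2k} = 7(2k)/(2k+14) -> 7. Odd-n subsequence a_{2k+1} = 7(2k+1)/(2k+15) -> 7. Both tend to 7, which suggests the limit is 7; verify directly.
|a_n - 7| = |7n - 7(n+14)| / (n+14) = 98/(n+14) < 98/n for every n >= 1.
Given epsilon > 0, choose a positive integer N > 98/epsilon. Then for all n >= N, |a_n - 7| < 98/n <= 98/N < epsilon.
So by the definition of the limit, lim a_n exists and equals 7.

7


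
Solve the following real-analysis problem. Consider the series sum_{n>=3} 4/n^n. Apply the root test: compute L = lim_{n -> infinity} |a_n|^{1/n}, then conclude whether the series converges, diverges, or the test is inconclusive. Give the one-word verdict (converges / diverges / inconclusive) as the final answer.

Let a_n denote the general term. Form |a_n|^(1/n) and simplify:
|a_n|^(1/n) = 2^(2/n)/n
Take the limit as n -> infinity: L = 0.
Since L = 0 < 1, the root test implies convergence.

converges


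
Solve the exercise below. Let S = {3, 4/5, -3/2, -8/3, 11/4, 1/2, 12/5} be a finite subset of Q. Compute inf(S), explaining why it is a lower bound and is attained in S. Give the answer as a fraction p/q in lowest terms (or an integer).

S is finite, so inf(S) = min(S).
Sorted increasing:
-8/3, -3/2, 1/2, 4/5, 12/5, 11/4, 3
The extremum is -8/3.
For every x in S, x >= -8/3. And -8/3 is in S, so it is attained.
Therefore inf(S) = -8/3.

-8/3


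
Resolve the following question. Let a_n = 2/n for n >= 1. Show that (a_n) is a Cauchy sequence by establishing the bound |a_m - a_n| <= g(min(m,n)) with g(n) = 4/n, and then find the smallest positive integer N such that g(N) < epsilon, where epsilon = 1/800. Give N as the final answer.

For any m, n >= 1, by the triangle inequality:
|a_m - a_n| = |2/m - 2/n| <= 2*1/m + 2*1/n <= 4/min(m,n).
So g(n) = 4/n bounds the Cauchy difference. Since g(n) -> 0, (a_n) is Cauchy.
Now solve g(N) < 1/800: 4/N < 1/800 <=> N > 4 / (1/800) = 3200.
The smallest integer strictly greater than 3200 is N = 3201.
Check: g(3201) = 4/3201 = 4/3201 < 1/800; g(3200) = 1/800 >= 1/800. So N = 3201.

3201


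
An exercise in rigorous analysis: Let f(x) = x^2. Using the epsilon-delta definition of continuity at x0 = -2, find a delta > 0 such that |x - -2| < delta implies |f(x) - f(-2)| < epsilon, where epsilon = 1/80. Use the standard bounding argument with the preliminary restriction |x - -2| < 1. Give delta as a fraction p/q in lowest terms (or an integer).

Factor: |x^2 - (-2)^2| = |x - -2| * |x + -2|.
Impose |x - -2| < 1 first. Then |x + -2| = |(x - -2) + 2*(-2)| <= |x - -2| + 2*|-2| < 1 + 4 = 5.
So |x^2 - (-2)^2| < delta * 5.
We need delta * 5 <= 1/80, i.e. delta <= 1/80/5 = 1/400.
Since 1/400 < 1, this is tighter than 1; take delta = 1/400.
So delta = 1/400 works.

1/400


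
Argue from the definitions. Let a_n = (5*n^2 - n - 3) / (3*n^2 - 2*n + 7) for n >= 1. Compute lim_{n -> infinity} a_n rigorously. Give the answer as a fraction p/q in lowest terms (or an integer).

Divide numerator and denominator by n^2, the highest power:
numerator / n^2 = 5 - 1/n - 3/n^2
denominator / n^2 = 3 - 2/n + 7/n^2
As n -> infinity, all terms of the form c/n^k (k >= 1) tend to 0.
So numerator / n^2 -> 5 and denominator / n^2 -> 3.
Therefore lim a_n = 5/3.

5/3


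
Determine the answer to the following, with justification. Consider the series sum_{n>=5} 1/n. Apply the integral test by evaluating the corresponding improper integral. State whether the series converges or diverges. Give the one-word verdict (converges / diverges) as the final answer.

Let f(x) = 1/x. Then f is positive, continuous, and decreasing on [5, infinity), so the integral test applies.
Compute the improper integral int_{5}^infinity f(x) dx:
  antiderivative F(x) = log(x).
  As x -> infinity, log(x) -> infinity.
  So int = infinity - log(5) = infinity. By the integral test, the series diverges.

diverges


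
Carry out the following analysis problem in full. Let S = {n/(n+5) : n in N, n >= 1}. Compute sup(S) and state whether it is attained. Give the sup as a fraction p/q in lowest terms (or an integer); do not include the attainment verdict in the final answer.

Analysis:
- Values: 1/6, 2/7, 3/8, 4/9, ... strictly increasing.
- Minimum is 1/6 (n=1); inf = 1/6 (attained).
- n/(n+5) = 1 - 5/(n+5) -> 1 from below as n -> infinity, and never equals 1.
- So sup = 1 (not attained).
Conclusion: sup(S) = 1, not attained in S.

1


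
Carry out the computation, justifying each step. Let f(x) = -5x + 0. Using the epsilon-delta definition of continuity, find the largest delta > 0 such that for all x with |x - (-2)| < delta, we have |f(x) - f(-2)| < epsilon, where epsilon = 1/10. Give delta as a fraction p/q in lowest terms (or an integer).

We compute f(-2) = -5*(-2) + 0 = 10.
|f(x) - f(-2)| = |-5x + 0 - (10)| = |-5(x - (-2))| = 5|x - (-2)|.
We need 5|x - (-2)| < 1/10, i.e. |x - (-2)| < 1/10 / 5 = 1/50.
So any delta <= 1/50 works. Conversely, if delta > 1/50, then x = -2 + 1/50 satisfies |x - (-2)| = 1/50 < delta but |f(x) - f(-2)| = 5 * 1/50 = 1/10, which is not < 1/10; so no larger delta works.
Hence the largest such delta is 1/50.

1/50


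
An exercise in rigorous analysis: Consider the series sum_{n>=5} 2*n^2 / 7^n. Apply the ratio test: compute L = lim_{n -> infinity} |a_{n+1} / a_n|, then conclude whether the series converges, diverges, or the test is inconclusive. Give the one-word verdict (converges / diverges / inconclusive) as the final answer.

Let a_n denote the general term. Form the ratio a_{n+1}/a_n and simplify:
a_{n+1}/a_n = (n + 1)^2/(7*n^2)
Take the limit as n -> infinity: L = 1/7.
Since L = 1/7 < 1, the ratio test implies the series converges.

converges


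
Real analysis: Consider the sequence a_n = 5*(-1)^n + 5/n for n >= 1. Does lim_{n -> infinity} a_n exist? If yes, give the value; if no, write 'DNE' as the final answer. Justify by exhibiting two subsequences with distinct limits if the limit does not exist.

Examine the behaviour of a_n along subsequences.
a_{2k} = 5 + 5/(2k) -> 5. a_{2k+1} = -5 + 5/(2k+1) -> -5.
Since these two subsequential limits are 5 and -5, distinct, the full sequence cannot converge (a convergent sequence has all subsequences tending to the same limit). So lim a_n does not exist.

DNE


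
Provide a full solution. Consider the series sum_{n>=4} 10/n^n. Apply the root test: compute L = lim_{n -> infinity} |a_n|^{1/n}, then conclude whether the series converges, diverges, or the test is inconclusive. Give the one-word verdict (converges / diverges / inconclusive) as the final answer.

Let a_n denote the general term. Form |a_n|^(1/n) and simplify:
|a_n|^(1/n) = 10^(1/n)/n
Take the limit as n -> infinity: L = 0.
Since L = 0 < 1, the root test implies convergence.

converges


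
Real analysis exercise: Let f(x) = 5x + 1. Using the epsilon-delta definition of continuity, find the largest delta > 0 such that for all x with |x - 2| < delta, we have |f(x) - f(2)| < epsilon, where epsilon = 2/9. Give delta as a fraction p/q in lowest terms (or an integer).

We compute f(2) = 5*(2) + 1 = 11.
|f(x) - f(2)| = |5x + 1 - (11)| = |5(x - 2)| = 5|x - 2|.
We need 5|x - 2| < 2/9, i.e. |x - 2| < 2/9 / 5 = 2/45.
So any delta <= 2/45 works. Conversely, if delta > 2/45, then x = 2 + 2/45 satisfies |x - 2| = 2/45 < delta but |f(x) - f(2)| = 5 * 2/45 = 2/9, which is not < 2/9; so no larger delta works.
Hence the largest such delta is 2/45.

2/45


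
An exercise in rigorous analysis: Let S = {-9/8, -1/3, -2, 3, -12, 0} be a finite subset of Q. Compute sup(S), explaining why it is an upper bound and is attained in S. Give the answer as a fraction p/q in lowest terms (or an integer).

S is finite, so sup(S) = max(S).
Sorted decreasing:
3, 0, -1/3, -9/8, -2, -12
The extremum is 3.
For every x in S, x <= 3. And 3 is in S, so it is attained.
Therefore sup(S) = 3.

3


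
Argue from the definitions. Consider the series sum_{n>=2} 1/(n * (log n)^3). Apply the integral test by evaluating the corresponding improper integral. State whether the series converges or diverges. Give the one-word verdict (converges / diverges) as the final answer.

Let f(x) = 1/(x*log(x)^3). Then f is positive, continuous, and decreasing on [2, infinity), so the integral test applies.
Compute the improper integral int_{2}^infinity f(x) dx:
  antiderivative F(x) = -1/(2*log(x)^2).
  F(x) -> 0 as x -> infinity.  int = 0 - F(2) = 1/(2*log(2)^2) < infinity. By the integral test, the series converges.

converges


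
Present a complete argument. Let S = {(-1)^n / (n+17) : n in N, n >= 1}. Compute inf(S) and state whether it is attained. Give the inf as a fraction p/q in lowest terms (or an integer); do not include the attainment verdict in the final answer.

Analysis:
- Values: -1/18, 1/19, -1/20, 1/21, -1/22, ...
- Positive terms (even n): 1/(2+17), 1/(4+17), ... decreasing -> max = 1/19 (n=2).
- Negative terms (odd n): -1/(1+17), -1/(3+17), ... increasing -> min = -1/18 (n=1).
- So sup = 1/19 (attained at n=2); inf = -1/18 (attained at n=1).
Conclusion: inf(S) = -1/18, attained in S.

-1/18


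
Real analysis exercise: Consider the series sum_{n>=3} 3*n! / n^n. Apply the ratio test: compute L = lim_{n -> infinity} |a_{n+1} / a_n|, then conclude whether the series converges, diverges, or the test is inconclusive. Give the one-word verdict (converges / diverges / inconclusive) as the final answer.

Let a_n denote the general term. Form the ratio a_{n+1}/a_n and simplify:
a_{n+1}/a_n = (n/(n + 1))^n
Take the limit as n -> infinity: L = exp(-1).
Since L = exp(-1) < 1, the ratio test implies the series converges.

converges


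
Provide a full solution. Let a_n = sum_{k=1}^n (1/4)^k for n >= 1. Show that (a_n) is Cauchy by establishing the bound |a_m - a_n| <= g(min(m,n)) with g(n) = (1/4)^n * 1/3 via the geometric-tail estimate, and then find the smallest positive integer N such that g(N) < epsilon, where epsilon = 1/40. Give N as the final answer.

For m > n >= 1: |a_m - a_n| = sum_{k=n+1}^m (1/4)^k < sum_{k=n+1}^infinity (1/4)^k = (1/4)^(n+1) / (1 - 1/4) = (1/4)^n * (1/4) * (4/3) = (1/4)^n * 1/3.
So g(n) = (1/4)^n / 3. Since g(n) -> 0, (a_n) is Cauchy.
Now solve g(N) < 1/40: (1/4)^N / 3 < 1/40 <=> 4^N > 1 / (3 * 1/40) = 40/3.
Check powers of 4: 4^1 = 4 <= 40/3, 4^2 = 16 > 40/3.
So the smallest such N is 2. Check: g(2) = 1/(3 * 16) = 1/48 < 1/40.

2


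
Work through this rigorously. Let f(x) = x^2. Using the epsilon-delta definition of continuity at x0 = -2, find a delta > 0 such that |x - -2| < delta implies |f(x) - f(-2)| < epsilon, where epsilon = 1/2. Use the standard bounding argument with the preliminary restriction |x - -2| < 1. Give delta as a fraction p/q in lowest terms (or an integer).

Factor: |x^2 - (-2)^2| = |x - -2| * |x + -2|.
Impose |x - -2| < 1 first. Then |x + -2| = |(x - -2) + 2*(-2)| <= |x - -2| + 2*|-2| < 1 + 4 = 5.
So |x^2 - (-2)^2| < delta * 5.
We need delta * 5 <= 1/2, i.e. delta <= 1/2/5 = 1/10.
Since 1/10 < 1, this is tighter than 1; take delta = 1/10.
So delta = 1/10 works.

1/10


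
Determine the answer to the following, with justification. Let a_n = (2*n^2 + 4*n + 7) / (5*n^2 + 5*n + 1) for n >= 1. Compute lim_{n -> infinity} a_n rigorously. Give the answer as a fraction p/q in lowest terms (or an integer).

Divide numerator and denominator by n^2, the highest power:
numerator / n^2 = 2 + 4/n + 7/n^2
denominator / n^2 = 5 + 5/n + n^(-2)
As n -> infinity, all terms of the form c/n^k (k >= 1) tend to 0.
So numerator / n^2 -> 2 and denominator / n^2 -> 5.
Therefore lim a_n = 2/5.

2/5


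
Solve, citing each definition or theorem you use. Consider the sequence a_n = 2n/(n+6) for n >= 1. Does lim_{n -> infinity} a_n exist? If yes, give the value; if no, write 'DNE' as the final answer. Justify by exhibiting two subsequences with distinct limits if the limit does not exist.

Examine the behaviour of a_n along subsequences.
Even-n subsequence a_{2k} = 2(2k)/(2k+6) -> 2. Odd-n subsequence a_{2k+1} = 2(2k+1)/(2k+7) -> 2. Both tend to 2, which suggests the limit is 2; verify directly.
|a_n - 2| = |2n - 2(n+6)| / (n+6) = 12/(n+6) < 12/n for every n >= 1.
Given epsilon > 0, choose a positive integer N > 12/epsilon. Then for all n >= N, |a_n - 2| < 12/n <= 12/N < epsilon.
So by the definition of the limit, lim a_n exists and equals 2.

2


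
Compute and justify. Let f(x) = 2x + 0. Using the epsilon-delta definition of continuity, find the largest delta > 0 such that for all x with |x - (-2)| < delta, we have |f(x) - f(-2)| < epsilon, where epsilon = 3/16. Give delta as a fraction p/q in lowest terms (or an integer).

We compute f(-2) = 2*(-2) + 0 = -4.
|f(x) - f(-2)| = |2x + 0 - (-4)| = |2(x - (-2))| = 2|x - (-2)|.
We need 2|x - (-2)| < 3/16, i.e. |x - (-2)| < 3/16 / 2 = 3/32.
So any delta <= 3/32 works. Conversely, if delta > 3/32, then x = -2 + 3/32 satisfies |x - (-2)| = 3/32 < delta but |f(x) - f(-2)| = 2 * 3/32 = 3/16, which is not < 3/16; so no larger delta works.
Hence the largest such delta is 3/32.

3/32


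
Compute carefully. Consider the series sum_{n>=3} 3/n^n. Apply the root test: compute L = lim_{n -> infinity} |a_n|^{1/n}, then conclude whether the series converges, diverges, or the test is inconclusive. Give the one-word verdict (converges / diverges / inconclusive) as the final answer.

Let a_n denote the general term. Form |a_n|^(1/n) and simplify:
|a_n|^(1/n) = 3^(1/n)/n
Take the limit as n -> infinity: L = 0.
Since L = 0 < 1, the root test implies convergence.

converges


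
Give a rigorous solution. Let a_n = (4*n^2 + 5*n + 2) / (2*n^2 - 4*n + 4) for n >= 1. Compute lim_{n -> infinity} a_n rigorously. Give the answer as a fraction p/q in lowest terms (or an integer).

Divide numerator and denominator by n^2, the highest power:
numerator / n^2 = 4 + 5/n + 2/n^2
denominator / n^2 = 2 - 4/n + 4/n^2
As n -> infinity, all terms of the form c/n^k (k >= 1) tend to 0.
So numerator / n^2 -> 4 and denominator / n^2 -> 2.
Therefore lim a_n = 2.

2


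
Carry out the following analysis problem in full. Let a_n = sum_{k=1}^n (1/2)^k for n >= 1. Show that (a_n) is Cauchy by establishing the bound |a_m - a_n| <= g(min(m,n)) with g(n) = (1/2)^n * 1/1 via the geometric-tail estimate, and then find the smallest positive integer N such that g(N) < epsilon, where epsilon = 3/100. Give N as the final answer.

For m > n >= 1: |a_m - a_n| = sum_{k=n+1}^m (1/2)^k < sum_{k=n+1}^infinity (1/2)^k = (1/2)^(n+1) / (1 - 1/2) = (1/2)^n * (1/2) * (2/1) = (1/2)^n * 1/1.
So g(n) = (1/2)^n / 1. Since g(n) -> 0, (a_n) is Cauchy.
Now solve g(N) < 3/100: (1/2)^N / 1 < 3/100 <=> 2^N > 1 / (1 * 3/100) = 100/3.
Check powers of 2: 2^5 = 32 <= 100/3, 2^6 = 64 > 100/3.
So the smallest such N is 6. Check: g(6) = 1/(1 * 64) = 1/64 < 3/100.

6


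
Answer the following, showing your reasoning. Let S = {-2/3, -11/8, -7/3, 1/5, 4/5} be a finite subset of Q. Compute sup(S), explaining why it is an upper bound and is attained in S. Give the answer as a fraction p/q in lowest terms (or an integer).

S is finite, so sup(S) = max(S).
Sorted decreasing:
4/5, 1/5, -2/3, -11/8, -7/3
The extremum is 4/5.
For every x in S, x <= 4/5. And 4/5 is in S, so it is attained.
Therefore sup(S) = 4/5.

4/5


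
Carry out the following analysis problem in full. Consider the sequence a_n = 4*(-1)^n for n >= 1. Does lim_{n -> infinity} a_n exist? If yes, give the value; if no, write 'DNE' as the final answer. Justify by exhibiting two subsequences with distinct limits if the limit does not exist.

Examine the behaviour of a_n along subsequences.
Even-n subsequence a_{2k} = 4 -> 4. Odd-n subsequence a_{2k+1} = -4 -> -4.
Since these two subsequential limits are 4 and -4, distinct, the full sequence cannot converge (a convergent sequence has all subsequences tending to the same limit). So lim a_n does not exist.

DNE


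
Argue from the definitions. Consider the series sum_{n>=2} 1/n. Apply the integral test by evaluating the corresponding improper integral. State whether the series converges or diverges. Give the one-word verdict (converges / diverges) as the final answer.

Let f(x) = 1/x. Then f is positive, continuous, and decreasing on [2, infinity), so the integral test applies.
Compute the improper integral int_{2}^infinity f(x) dx:
  antiderivative F(x) = log(x).
  As x -> infinity, log(x) -> infinity.
  So int = infinity - log(2) = infinity. By the integral test, the series diverges.

diverges


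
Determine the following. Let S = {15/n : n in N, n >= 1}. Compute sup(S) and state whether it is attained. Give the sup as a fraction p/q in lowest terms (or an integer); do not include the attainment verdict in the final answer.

Analysis:
- Values: 15, 15/2, 5, 15/4, ... strictly decreasing.
- The maximum is 15 (n=1); sup = 15 (attained).
- The set is bounded below by 0; 15/n -> 0 so 0 is the greatest lower bound.
- 0 is not in the set, so inf = 0 is not attained.
Conclusion: sup(S) = 15, attained in S.

15


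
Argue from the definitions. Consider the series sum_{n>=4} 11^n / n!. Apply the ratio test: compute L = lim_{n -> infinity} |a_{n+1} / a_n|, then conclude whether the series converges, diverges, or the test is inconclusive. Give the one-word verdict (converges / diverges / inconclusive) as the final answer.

Let a_n denote the general term. Form the ratio a_{n+1}/a_n and simplify:
a_{n+1}/a_n = 11/(n + 1)
Take the limit as n -> infinity: L = 0.
Since L = 0 < 1, the ratio test implies the series converges.

converges


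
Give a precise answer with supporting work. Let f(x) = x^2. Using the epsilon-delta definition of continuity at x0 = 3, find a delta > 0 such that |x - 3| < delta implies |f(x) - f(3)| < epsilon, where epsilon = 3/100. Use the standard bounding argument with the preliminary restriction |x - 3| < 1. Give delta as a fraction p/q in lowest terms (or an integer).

Factor: |x^2 - (3)^2| = |x - 3| * |x + 3|.
Impose |x - 3| < 1 first. Then |x + 3| = |(x - 3) + 2*(3)| <= |x - 3| + 2*|3| < 1 + 6 = 7.
So |x^2 - (3)^2| < delta * 7.
We need delta * 7 <= 3/100, i.e. delta <= 3/100/7 = 3/700.
Since 3/700 < 1, this is tighter than 1; take delta = 3/700.
So delta = 3/700 works.

3/700


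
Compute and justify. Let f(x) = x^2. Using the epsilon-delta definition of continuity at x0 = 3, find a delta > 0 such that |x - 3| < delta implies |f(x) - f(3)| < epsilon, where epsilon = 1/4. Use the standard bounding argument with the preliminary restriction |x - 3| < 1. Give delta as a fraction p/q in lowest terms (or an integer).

Factor: |x^2 - (3)^2| = |x - 3| * |x + 3|.
Impose |x - 3| < 1 first. Then |x + 3| = |(x - 3) + 2*(3)| <= |x - 3| + 2*|3| < 1 + 6 = 7.
So |x^2 - (3)^2| < delta * 7.
We need delta * 7 <= 1/4, i.e. delta <= 1/4/7 = 1/28.
Since 1/28 < 1, this is tighter than 1; take delta = 1/28.
So delta = 1/28 works.

1/28


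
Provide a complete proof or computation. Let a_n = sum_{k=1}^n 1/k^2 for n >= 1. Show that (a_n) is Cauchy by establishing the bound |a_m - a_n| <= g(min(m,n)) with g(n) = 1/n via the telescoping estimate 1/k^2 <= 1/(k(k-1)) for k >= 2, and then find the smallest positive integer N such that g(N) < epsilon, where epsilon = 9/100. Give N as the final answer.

For m > n >= 1: |a_m - a_n| = sum_{k=n+1}^m 1/k^2.
Use 1/k^2 <= 1/(k(k-1)) = 1/(k-1) - 1/k for k >= 2:
sum_{k=n+1}^m 1/k^2 <= sum_{k=n+1}^m (1/(k-1) - 1/k) = 1/n - 1/m <= 1/n.
By symmetry the same bound holds with n,m swapped, so |a_m - a_n| <= 1/min(m,n) = g(min(m,n)). Since g(n) -> 0, (a_n) is Cauchy.
Now solve g(N) < 9/100: 1/N < 9/100 <=> N > 1/(9/100) = 100/9.
The smallest integer strictly greater than 100/9 is N = 12.
Check: g(12) = 1/12 < 9/100; g(11) = 1/11 >= 9/100. So N = 12.

12


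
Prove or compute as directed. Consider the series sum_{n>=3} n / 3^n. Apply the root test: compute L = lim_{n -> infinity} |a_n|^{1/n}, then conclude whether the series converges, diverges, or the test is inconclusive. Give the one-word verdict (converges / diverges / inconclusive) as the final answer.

Let a_n denote the general term. Form |a_n|^(1/n) and simplify:
|a_n|^(1/n) = n^(1/n)/3
Take the limit as n -> infinity: L = 1/3.
Since L = 1/3 < 1, the root test implies convergence.

converges


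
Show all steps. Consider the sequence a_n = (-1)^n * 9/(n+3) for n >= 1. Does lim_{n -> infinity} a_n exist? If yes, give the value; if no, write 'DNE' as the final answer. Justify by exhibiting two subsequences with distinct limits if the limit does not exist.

Examine the behaviour of a_n along subsequences.
Even-n subsequence a_{2k} = 9/(2k+3) -> 0. Odd-n subsequence a_{2k+1} = -9/(2k+4) -> 0. Both tend to 0, which suggests the limit is 0; verify directly.
|a_n - 0| = 9/(n+3) < 9/n for every n >= 1.
Given epsilon > 0, choose a positive integer N > 9/epsilon. Then for all n >= N, |a_n| < 9/n <= 9/N < epsilon.
So by the definition of the limit, lim a_n exists and equals 0.

0


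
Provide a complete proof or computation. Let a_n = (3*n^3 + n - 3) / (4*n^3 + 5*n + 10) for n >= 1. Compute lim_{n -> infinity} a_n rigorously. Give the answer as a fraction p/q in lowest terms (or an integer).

Divide numerator and denominator by n^3, the highest power:
numerator / n^3 = 3 + n^(-2) - 3/n^3
denominator / n^3 = 4 + 5/n^2 + 10/n^3
As n -> infinity, all terms of the form c/n^k (k >= 1) tend to 0.
So numerator / n^3 -> 3 and denominator / n^3 -> 4.
Therefore lim a_n = 3/4.

3/4


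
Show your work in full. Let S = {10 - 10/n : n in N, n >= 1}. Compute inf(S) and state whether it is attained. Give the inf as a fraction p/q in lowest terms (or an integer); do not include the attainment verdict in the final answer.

Analysis:
- Values: 0, 5, 20/3, 15/2, ... strictly increasing.
- Minimum is 0 (n=1); inf = 0 (attained).
- 10 - 10/n -> 10 from below; sup = 10, not attained.
Conclusion: inf(S) = 0, attained in S.

0


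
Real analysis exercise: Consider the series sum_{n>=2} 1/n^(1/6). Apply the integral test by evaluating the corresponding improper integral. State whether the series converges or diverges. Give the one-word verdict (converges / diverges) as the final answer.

Let f(x) = x^(-1/6). Then f is positive, continuous, and decreasing on [2, infinity), so the integral test applies.
Compute the improper integral int_{2}^infinity f(x) dx:
  antiderivative F(x) = 6*x^(5/6)/5.
  As x -> infinity, F(x) -> infinity (since p = 1/6 < 1).
  So the integral diverges. By the integral test, the series diverges.

diverges


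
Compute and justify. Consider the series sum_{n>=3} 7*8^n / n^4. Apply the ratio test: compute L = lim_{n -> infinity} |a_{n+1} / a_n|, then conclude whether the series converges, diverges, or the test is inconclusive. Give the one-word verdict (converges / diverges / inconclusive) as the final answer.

Let a_n denote the general term. Form the ratio a_{n+1}/a_n and simplify:
a_{n+1}/a_n = 8*n^4/(n + 1)^4
Take the limit as n -> infinity: L = 8.
Since L = 8 > 1 (or L = infinity), the ratio test implies the series diverges.

diverges


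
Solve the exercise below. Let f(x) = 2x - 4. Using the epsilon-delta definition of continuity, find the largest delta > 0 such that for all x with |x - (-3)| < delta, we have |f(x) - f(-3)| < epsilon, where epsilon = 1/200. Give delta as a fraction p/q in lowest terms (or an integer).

We compute f(-3) = 2*(-3) - 4 = -10.
|f(x) - f(-3)| = |2x - 4 - (-10)| = |2(x - (-3))| = 2|x - (-3)|.
We need 2|x - (-3)| < 1/200, i.e. |x - (-3)| < 1/200 / 2 = 1/400.
So any delta <= 1/400 works. Conversely, if delta > 1/400, then x = -3 + 1/400 satisfies |x - (-3)| = 1/400 < delta but |f(x) - f(-3)| = 2 * 1/400 = 1/200, which is not < 1/200; so no larger delta works.
Hence the largest such delta is 1/400.

1/400


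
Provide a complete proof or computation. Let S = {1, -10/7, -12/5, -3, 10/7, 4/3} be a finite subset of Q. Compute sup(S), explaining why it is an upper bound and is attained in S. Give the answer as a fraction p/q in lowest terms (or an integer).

S is finite, so sup(S) = max(S).
Sorted decreasing:
10/7, 4/3, 1, -10/7, -12/5, -3
The extremum is 10/7.
For every x in S, x <= 10/7. And 10/7 is in S, so it is attained.
Therefore sup(S) = 10/7.

10/7


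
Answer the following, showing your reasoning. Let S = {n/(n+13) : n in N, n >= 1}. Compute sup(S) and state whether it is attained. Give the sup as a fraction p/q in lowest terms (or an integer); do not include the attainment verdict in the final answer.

Analysis:
- Values: 1/14, 2/15, 3/16, 4/17, ... strictly increasing.
- Minimum is 1/14 (n=1); inf = 1/14 (attained).
- n/(n+13) = 1 - 13/(n+13) -> 1 from below as n -> infinity, and never equals 1.
- So sup = 1 (not attained).
Conclusion: sup(S) = 1, not attained in S.

1


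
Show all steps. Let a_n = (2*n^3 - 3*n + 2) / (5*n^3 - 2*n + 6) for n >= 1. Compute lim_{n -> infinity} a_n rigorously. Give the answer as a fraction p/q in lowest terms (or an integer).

Divide numerator and denominator by n^3, the highest power:
numerator / n^3 = 2 - 3/n^2 + 2/n^3
denominator / n^3 = 5 - 2/n^2 + 6/n^3
As n -> infinity, all terms of the form c/n^k (k >= 1) tend to 0.
So numerator / n^3 -> 2 and denominator / n^3 -> 5.
Therefore lim a_n = 2/5.

2/5


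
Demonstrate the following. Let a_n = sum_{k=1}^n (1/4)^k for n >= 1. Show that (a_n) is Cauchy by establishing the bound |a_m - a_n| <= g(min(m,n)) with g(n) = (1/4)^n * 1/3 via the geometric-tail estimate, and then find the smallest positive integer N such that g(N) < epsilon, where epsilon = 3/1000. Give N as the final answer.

For m > n >= 1: |a_m - a_n| = sum_{k=n+1}^m (1/4)^k < sum_{k=n+1}^infinity (1/4)^k = (1/4)^(n+1) / (1 - 1/4) = (1/4)^n * (1/4) * (4/3) = (1/4)^n * 1/3.
So g(n) = (1/4)^n / 3. Since g(n) -> 0, (a_n) is Cauchy.
Now solve g(N) < 3/1000: (1/4)^N / 3 < 3/1000 <=> 4^N > 1 / (3 * 3/1000) = 1000/9.
Check powers of 4: 4^3 = 64 <= 1000/9, 4^4 = 256 > 1000/9.
So the smallest such N is 4. Check: g(4) = 1/(3 * 256) = 1/768 < 3/1000.

4
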